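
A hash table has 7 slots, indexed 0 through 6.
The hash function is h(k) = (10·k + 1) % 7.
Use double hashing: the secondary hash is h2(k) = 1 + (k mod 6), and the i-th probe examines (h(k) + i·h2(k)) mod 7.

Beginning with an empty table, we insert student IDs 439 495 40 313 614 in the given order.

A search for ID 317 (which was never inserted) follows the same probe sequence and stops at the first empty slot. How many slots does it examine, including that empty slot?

439: h=2 => slot 2
495: h=2, h2=4, probe 2,6 => slot 6
40: h=2, h2=5, probe 2,0 => slot 0
313: h=2, h2=2, probe 2,4 => slot 4
614: h=2, h2=3, probe 2,5 => slot 5
Table: [40, _, 439, _, 313, 614, 495]
Lookup 317: h=0, h2=6, probe 0,6,5,4,3 → slot 3 empty, not found.

5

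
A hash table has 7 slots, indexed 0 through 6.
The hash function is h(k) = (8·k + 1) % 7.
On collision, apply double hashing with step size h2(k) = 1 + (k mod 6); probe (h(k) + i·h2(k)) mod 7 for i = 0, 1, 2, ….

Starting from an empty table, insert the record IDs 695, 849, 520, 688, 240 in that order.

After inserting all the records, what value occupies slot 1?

695: h=3 => slot 3
849: h=3, h2=4, probe 3,0 => slot 0
520: h=3, h2=5, probe 3,1 => slot 1
688: h=3, h2=5, probe 3,1,6 => slot 6
240: h=3, h2=1, probe 3,4 => slot 4
Table: [849, 520, _, 695, 240, _, 688]

520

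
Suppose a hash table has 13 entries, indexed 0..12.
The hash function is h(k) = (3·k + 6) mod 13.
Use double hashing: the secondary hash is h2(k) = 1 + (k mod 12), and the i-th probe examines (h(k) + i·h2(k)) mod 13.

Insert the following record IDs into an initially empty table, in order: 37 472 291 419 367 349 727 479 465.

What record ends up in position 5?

472

37 hashes to 0; slot 0 is free -> place at 0.
472 hashes to 5; slot 5 is free -> place at 5.
291 hashes to 8; slot 8 is free -> place at 8.
419 hashes to 2; slot 2 is free -> place at 2.
367 hashes to 2, h2=8; 2 taken -> place at 10.
349 hashes to 0, h2=2; 0,2 taken -> place at 4.
727 hashes to 3; slot 3 is free -> place at 3.
479 hashes to 0, h2=12; 0 taken -> place at 12.
465 hashes to 10, h2=10; 10 taken -> place at 7.
Table: [37, -, 419, 727, 349, 472, -, 465, 291, -, 367, -, 479]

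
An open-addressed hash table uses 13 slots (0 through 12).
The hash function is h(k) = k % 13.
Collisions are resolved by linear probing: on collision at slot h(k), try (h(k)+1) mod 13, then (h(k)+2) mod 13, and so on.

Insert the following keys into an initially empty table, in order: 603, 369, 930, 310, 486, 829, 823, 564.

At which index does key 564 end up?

603 hashes to 5; slot 5 is free => place at 5.
369 hashes to 5; 5 taken => place at 6.
930 hashes to 7; slot 7 is free => place at 7.
310 hashes to 11; slot 11 is free => place at 11.
486 hashes to 5; 5,6,7 taken => place at 8.
829 hashes to 10; slot 10 is free => place at 10.
823 hashes to 4; slot 4 is free => place at 4.
564 hashes to 5; 5,6,7,8 taken => place at 9.
Table: [_, _, _, _, 823, 603, 369, 930, 486, 564, 829, 310, _]

9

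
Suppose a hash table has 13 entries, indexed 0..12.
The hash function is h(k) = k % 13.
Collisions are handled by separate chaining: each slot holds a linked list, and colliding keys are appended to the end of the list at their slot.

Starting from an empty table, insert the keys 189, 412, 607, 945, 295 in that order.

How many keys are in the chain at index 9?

4

189 -> bucket 7
412 -> bucket 9
607 -> bucket 9 (collision)
945 -> bucket 9 (collision)
295 -> bucket 9 (collision)
Final buckets:
0: —
1: —
2: —
3: —
4: —
5: —
6: —
7: 189
8: —
9: 412 -> 607 -> 945 -> 295
10: —
11: —
12: —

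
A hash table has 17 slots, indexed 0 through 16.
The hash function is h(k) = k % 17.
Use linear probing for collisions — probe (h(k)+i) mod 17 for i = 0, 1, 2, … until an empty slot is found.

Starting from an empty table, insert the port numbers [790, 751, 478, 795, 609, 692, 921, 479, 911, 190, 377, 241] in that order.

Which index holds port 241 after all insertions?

9

Insert 790: h=8, slot 8 empty → index 8.
Insert 751: h=3, slot 3 empty → index 3.
Insert 478: h=2, slot 2 empty → index 2.
Insert 795: h=13, slot 13 empty → index 13.
Insert 609: h=14, slot 14 empty → index 14.
Insert 692: h=12, slot 12 empty → index 12.
Insert 921: h=3, slot 3 occupied → index 4.
Insert 479: h=3, slots 3,4 occupied → index 5.
Insert 911: h=10, slot 10 empty → index 10.
Insert 190: h=3, slots 3,4,5 occupied → index 6.
Insert 377: h=3, slots 3,4,5,6 occupied → index 7.
Insert 241: h=3, slots 3,4,5,6,7,8 occupied → index 9.
Table: [_, _, 478, 751, 921, 479, 190, 377, 790, 241, 911, _, 692, 795, 609, _, _]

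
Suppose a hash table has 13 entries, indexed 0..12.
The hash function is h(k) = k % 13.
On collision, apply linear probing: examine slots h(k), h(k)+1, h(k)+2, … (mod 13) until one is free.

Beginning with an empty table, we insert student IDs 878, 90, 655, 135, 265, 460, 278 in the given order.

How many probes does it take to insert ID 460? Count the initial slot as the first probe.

Insert 878: h=7, slot 7 empty => index 7.
Insert 90: h=12, slot 12 empty => index 12.
Insert 655: h=5, slot 5 empty => index 5.
Insert 135: h=5, slot 5 occupied => index 6.
Insert 265: h=5, slots 5,6,7 occupied => index 8.
Insert 460: h=5, slots 5,6,7,8 occupied => index 9.
Insert 278: h=5, slots 5,6,7,8,9 occupied => index 10.
Table: [-, -, -, -, -, 655, 135, 878, 265, 460, 278, -, 90]

5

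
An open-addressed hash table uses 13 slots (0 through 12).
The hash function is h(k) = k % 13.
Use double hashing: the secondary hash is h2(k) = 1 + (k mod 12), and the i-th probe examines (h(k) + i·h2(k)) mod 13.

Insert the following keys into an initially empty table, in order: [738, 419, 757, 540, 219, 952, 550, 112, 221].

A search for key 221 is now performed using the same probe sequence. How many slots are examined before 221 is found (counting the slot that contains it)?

738 hashes to 10; slot 10 is free -> place at 10.
419 hashes to 3; slot 3 is free -> place at 3.
757 hashes to 3, h2=2; 3 taken -> place at 5.
540 hashes to 7; slot 7 is free -> place at 7.
219 hashes to 11; slot 11 is free -> place at 11.
952 hashes to 3, h2=5; 3 taken -> place at 8.
550 hashes to 4; slot 4 is free -> place at 4.
112 hashes to 8, h2=5; 8 taken -> place at 0.
221 hashes to 0, h2=6; 0 taken -> place at 6.
Table: [112, ., ., 419, 550, 757, 221, 540, 952, ., 738, 219, .]
Lookup 221: h=0, h2=6, probe 0,6 → found at 6.

2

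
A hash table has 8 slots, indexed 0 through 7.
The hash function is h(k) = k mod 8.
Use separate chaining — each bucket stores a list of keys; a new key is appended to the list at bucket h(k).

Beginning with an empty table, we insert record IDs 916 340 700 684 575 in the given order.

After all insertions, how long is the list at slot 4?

Insert 916: h=4, bucket 4 empty -> new chain.
Insert 340: h=4, bucket 4 nonempty -> append to chain.
Insert 700: h=4, bucket 4 nonempty -> append to chain.
Insert 684: h=4, bucket 4 nonempty -> append to chain.
Insert 575: h=7, bucket 7 empty -> new chain.
Final buckets:
0: -
1: -
2: -
3: -
4: 916 -> 340 -> 700 -> 684
5: -
6: -
7: 575

4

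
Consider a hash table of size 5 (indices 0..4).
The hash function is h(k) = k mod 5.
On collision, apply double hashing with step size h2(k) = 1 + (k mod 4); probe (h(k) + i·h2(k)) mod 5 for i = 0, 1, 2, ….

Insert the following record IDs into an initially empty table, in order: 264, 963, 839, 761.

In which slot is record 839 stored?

264: h=4 → slot 4
963: h=3 → slot 3
839: h=4, h2=4, probe 4,3,2 → slot 2
761: h=1 → slot 1
Table: [—, 761, 839, 963, 264]

2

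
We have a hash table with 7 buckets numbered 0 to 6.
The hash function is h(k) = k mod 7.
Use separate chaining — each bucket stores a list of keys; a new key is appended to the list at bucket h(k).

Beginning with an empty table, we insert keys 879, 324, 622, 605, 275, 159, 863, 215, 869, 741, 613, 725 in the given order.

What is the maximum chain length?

879 → bucket 4
324 → bucket 2
622 → bucket 6
605 → bucket 3
275 → bucket 2 (collision)
159 → bucket 5
863 → bucket 2 (collision)
215 → bucket 5 (collision)
869 → bucket 1
741 → bucket 6 (collision)
613 → bucket 4 (collision)
725 → bucket 4 (collision)
Final buckets:
0: _
1: 869
2: 324 -> 275 -> 863
3: 605
4: 879 -> 613 -> 725
5: 159 -> 215
6: 622 -> 741

3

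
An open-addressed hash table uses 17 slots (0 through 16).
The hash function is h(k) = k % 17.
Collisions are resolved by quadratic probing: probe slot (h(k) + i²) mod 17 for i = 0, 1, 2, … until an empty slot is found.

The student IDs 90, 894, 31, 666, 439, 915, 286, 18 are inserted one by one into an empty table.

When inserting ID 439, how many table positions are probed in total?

90 hashes to 5; slot 5 is free -> place at 5.
894 hashes to 10; slot 10 is free -> place at 10.
31 hashes to 14; slot 14 is free -> place at 14.
666 hashes to 3; slot 3 is free -> place at 3.
439 hashes to 14; 14 taken -> place at 15.
915 hashes to 14; 14,15 taken -> place at 1.
286 hashes to 14; 14,15,1 taken -> place at 6.
18 hashes to 1; 1 taken -> place at 2.
Table: [∅, 915, 18, 666, ∅, 90, 286, ∅, ∅, ∅, 894, ∅, ∅, ∅, 31, 439, ∅]

2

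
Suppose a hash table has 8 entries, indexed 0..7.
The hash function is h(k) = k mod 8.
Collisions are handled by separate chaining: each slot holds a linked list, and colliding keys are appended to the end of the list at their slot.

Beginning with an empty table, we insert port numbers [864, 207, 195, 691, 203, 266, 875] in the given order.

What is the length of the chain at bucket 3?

4

Insert 864: h=0, bucket 0 empty → new chain.
Insert 207: h=7, bucket 7 empty → new chain.
Insert 195: h=3, bucket 3 empty → new chain.
Insert 691: h=3, bucket 3 nonempty → append to chain.
Insert 203: h=3, bucket 3 nonempty → append to chain.
Insert 266: h=2, bucket 2 empty → new chain.
Insert 875: h=3, bucket 3 nonempty → append to chain.
Final buckets:
0: 864
1: —
2: 266
3: 195 -> 691 -> 203 -> 875
4: —
5: —
6: —
7: 207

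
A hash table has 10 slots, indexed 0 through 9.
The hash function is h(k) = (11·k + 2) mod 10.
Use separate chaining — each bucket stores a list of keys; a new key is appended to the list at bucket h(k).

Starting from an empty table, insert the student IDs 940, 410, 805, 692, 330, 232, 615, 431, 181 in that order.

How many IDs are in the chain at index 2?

Insert 940: h=2, bucket 2 empty -> new chain.
Insert 410: h=2, bucket 2 nonempty -> append to chain.
Insert 805: h=7, bucket 7 empty -> new chain.
Insert 692: h=4, bucket 4 empty -> new chain.
Insert 330: h=2, bucket 2 nonempty -> append to chain.
Insert 232: h=4, bucket 4 nonempty -> append to chain.
Insert 615: h=7, bucket 7 nonempty -> append to chain.
Insert 431: h=3, bucket 3 empty -> new chain.
Insert 181: h=3, bucket 3 nonempty -> append to chain.
Final buckets:
0: —
1: —
2: 940 -> 410 -> 330
3: 431 -> 181
4: 692 -> 232
5: —
6: —
7: 805 -> 615
8: —
9: —

3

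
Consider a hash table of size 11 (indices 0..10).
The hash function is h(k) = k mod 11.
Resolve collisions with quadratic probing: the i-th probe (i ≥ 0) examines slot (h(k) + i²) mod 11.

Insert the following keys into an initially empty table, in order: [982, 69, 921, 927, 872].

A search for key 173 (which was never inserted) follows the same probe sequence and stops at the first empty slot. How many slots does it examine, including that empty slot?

2

Insert 982: h=3, slot 3 empty => index 3.
Insert 69: h=3, slot 3 occupied => index 4.
Insert 921: h=8, slot 8 empty => index 8.
Insert 927: h=3, slots 3,4 occupied => index 7.
Insert 872: h=3, slots 3,4,7 occupied => index 1.
Table: [_, 872, _, 982, 69, _, _, 927, 921, _, _]
Lookup 173: h=8, probe 8,9 → slot 9 empty, not found.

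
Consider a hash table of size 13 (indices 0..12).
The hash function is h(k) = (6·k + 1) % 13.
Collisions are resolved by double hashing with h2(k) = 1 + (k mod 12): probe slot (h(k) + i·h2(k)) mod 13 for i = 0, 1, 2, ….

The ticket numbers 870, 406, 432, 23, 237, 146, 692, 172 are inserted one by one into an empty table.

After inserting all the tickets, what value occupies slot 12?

870: h=8 → slot 8
406: h=6 → slot 6
432: h=6, h2=1, probe 6,7 → slot 7
23: h=9 → slot 9
237: h=6, h2=10, probe 6,3 → slot 3
146: h=6, h2=3, probe 6,9,12 → slot 12
692: h=6, h2=9, probe 6,2 → slot 2
172: h=6, h2=5, probe 6,11 → slot 11
Table: [—, —, 692, 237, —, —, 406, 432, 870, 23, —, 172, 146]

146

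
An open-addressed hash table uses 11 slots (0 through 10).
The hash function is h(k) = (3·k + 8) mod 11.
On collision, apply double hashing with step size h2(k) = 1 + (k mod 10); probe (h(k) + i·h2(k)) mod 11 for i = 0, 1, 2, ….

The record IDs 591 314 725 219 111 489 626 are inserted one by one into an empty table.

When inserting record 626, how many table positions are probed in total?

3

591 hashes to 10; slot 10 is free => place at 10.
314 hashes to 4; slot 4 is free => place at 4.
725 hashes to 5; slot 5 is free => place at 5.
219 hashes to 5, h2=10; 5,4 taken => place at 3.
111 hashes to 0; slot 0 is free => place at 0.
489 hashes to 1; slot 1 is free => place at 1.
626 hashes to 5, h2=7; 5,1 taken => place at 8.
Table: [111, 489, —, 219, 314, 725, —, —, 626, —, 591]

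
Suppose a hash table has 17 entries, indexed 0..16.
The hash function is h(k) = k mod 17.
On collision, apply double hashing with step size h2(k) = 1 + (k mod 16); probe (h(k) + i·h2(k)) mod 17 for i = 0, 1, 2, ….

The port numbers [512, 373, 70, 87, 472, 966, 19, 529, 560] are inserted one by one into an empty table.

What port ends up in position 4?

529

512: h=2 → slot 2
373: h=16 → slot 16
70: h=2, h2=7, probe 2,9 → slot 9
87: h=2, h2=8, probe 2,10 → slot 10
472: h=13 → slot 13
966: h=14 → slot 14
19: h=2, h2=4, probe 2,6 → slot 6
529: h=2, h2=2, probe 2,4 → slot 4
560: h=16, h2=1, probe 16,0 → slot 0
Table: [560, ., 512, ., 529, ., 19, ., ., 70, 87, ., ., 472, 966, ., 373]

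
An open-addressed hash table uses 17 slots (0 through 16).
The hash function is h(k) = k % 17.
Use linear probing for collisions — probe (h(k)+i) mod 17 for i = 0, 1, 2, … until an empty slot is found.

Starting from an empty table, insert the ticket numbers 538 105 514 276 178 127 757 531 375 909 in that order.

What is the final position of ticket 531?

6

538 hashes to 11; slot 11 is free → place at 11.
105 hashes to 3; slot 3 is free → place at 3.
514 hashes to 4; slot 4 is free → place at 4.
276 hashes to 4; 4 taken → place at 5.
178 hashes to 8; slot 8 is free → place at 8.
127 hashes to 8; 8 taken → place at 9.
757 hashes to 9; 9 taken → place at 10.
531 hashes to 4; 4,5 taken → place at 6.
375 hashes to 1; slot 1 is free → place at 1.
909 hashes to 8; 8,9,10,11 taken → place at 12.
Table: [_, 375, _, 105, 514, 276, 531, _, 178, 127, 757, 538, 909, _, _, _, _]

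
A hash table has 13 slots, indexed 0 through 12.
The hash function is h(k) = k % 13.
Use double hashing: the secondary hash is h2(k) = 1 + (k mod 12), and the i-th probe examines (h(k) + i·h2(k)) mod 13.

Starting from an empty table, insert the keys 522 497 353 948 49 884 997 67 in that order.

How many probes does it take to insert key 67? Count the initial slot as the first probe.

3

522: h=2 => slot 2
497: h=3 => slot 3
353: h=2, h2=6, probe 2,8 => slot 8
948: h=12 => slot 12
49: h=10 => slot 10
884: h=0 => slot 0
997: h=9 => slot 9
67: h=2, h2=8, probe 2,10,5 => slot 5
Table: [884, _, 522, 497, _, 67, _, _, 353, 997, 49, _, 948]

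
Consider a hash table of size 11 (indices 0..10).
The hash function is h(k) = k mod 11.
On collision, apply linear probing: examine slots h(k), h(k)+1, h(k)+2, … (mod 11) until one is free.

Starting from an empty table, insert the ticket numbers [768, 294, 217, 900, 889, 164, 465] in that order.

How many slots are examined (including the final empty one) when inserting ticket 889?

Insert 768: h=9, slot 9 empty -> index 9.
Insert 294: h=8, slot 8 empty -> index 8.
Insert 217: h=8, slots 8,9 occupied -> index 10.
Insert 900: h=9, slots 9,10 occupied -> index 0.
Insert 889: h=9, slots 9,10,0 occupied -> index 1.
Insert 164: h=10, slots 10,0,1 occupied -> index 2.
Insert 465: h=3, slot 3 empty -> index 3.
Table: [900, 889, 164, 465, _, _, _, _, 294, 768, 217]

4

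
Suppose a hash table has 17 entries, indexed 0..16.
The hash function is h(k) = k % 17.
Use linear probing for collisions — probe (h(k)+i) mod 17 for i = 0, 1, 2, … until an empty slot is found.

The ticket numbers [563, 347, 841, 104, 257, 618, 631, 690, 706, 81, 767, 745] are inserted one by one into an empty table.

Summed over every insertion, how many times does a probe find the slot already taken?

15

563 hashes to 2; slot 2 is free -> place at 2.
347 hashes to 7; slot 7 is free -> place at 7.
841 hashes to 8; slot 8 is free -> place at 8.
104 hashes to 2; 2 taken -> place at 3.
257 hashes to 2; 2,3 taken -> place at 4.
618 hashes to 6; slot 6 is free -> place at 6.
631 hashes to 2; 2,3,4 taken -> place at 5.
690 hashes to 10; slot 10 is free -> place at 10.
706 hashes to 9; slot 9 is free -> place at 9.
81 hashes to 13; slot 13 is free -> place at 13.
767 hashes to 2; 2,3,4,5,6,7,8,9,10 taken -> place at 11.
745 hashes to 14; slot 14 is free -> place at 14.
Table: [∅, ∅, 563, 104, 257, 631, 618, 347, 841, 706, 690, 767, ∅, 81, 745, ∅, ∅]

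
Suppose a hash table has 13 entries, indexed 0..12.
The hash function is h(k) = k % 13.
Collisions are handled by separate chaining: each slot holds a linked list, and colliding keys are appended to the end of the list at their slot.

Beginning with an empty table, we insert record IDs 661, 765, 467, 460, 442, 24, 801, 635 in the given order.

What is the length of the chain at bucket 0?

Insert 661: h=11, bucket 11 empty → new chain.
Insert 765: h=11, bucket 11 nonempty → append to chain.
Insert 467: h=12, bucket 12 empty → new chain.
Insert 460: h=5, bucket 5 empty → new chain.
Insert 442: h=0, bucket 0 empty → new chain.
Insert 24: h=11, bucket 11 nonempty → append to chain.
Insert 801: h=8, bucket 8 empty → new chain.
Insert 635: h=11, bucket 11 nonempty → append to chain.
Final buckets:
0: 442
1: .
2: .
3: .
4: .
5: 460
6: .
7: .
8: 801
9: .
10: .
11: 661 -> 765 -> 24 -> 635
12: 467

1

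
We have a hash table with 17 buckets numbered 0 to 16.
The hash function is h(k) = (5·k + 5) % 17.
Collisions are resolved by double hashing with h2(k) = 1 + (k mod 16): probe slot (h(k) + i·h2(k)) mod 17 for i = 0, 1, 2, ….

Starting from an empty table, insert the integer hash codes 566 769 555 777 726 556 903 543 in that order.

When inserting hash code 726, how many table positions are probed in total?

2

566 hashes to 13; slot 13 is free -> place at 13.
769 hashes to 8; slot 8 is free -> place at 8.
555 hashes to 9; slot 9 is free -> place at 9.
777 hashes to 14; slot 14 is free -> place at 14.
726 hashes to 14, h2=7; 14 taken -> place at 4.
556 hashes to 14, h2=13; 14 taken -> place at 10.
903 hashes to 15; slot 15 is free -> place at 15.
543 hashes to 0; slot 0 is free -> place at 0.
Table: [543, ., ., ., 726, ., ., ., 769, 555, 556, ., ., 566, 777, 903, .]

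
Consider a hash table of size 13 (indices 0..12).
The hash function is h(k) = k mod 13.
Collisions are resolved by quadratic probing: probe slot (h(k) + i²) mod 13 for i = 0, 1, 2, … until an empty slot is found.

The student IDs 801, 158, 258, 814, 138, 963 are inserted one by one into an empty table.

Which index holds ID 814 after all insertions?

801 hashes to 8; slot 8 is free → place at 8.
158 hashes to 2; slot 2 is free → place at 2.
258 hashes to 11; slot 11 is free → place at 11.
814 hashes to 8; 8 taken → place at 9.
138 hashes to 8; 8,9 taken → place at 12.
963 hashes to 1; slot 1 is free → place at 1.
Table: [., 963, 158, ., ., ., ., ., 801, 814, ., 258, 138]

9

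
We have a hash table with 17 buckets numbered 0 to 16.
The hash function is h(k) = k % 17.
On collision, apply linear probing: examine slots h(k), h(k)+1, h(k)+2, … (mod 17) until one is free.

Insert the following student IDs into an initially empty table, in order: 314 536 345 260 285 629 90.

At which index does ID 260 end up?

314 hashes to 8; slot 8 is free → place at 8.
536 hashes to 9; slot 9 is free → place at 9.
345 hashes to 5; slot 5 is free → place at 5.
260 hashes to 5; 5 taken → place at 6.
285 hashes to 13; slot 13 is free → place at 13.
629 hashes to 0; slot 0 is free → place at 0.
90 hashes to 5; 5,6 taken → place at 7.
Table: [629, ∅, ∅, ∅, ∅, 345, 260, 90, 314, 536, ∅, ∅, ∅, 285, ∅, ∅, ∅]

6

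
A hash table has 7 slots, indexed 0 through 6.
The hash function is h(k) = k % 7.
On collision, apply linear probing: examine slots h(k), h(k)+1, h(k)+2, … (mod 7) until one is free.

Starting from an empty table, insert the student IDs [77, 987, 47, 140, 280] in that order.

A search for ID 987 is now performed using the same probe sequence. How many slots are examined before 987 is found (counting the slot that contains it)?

77: h=0 => slot 0
987: h=0, probe 0,1 => slot 1
47: h=5 => slot 5
140: h=0, probe 0,1,2 => slot 2
280: h=0, probe 0,1,2,3 => slot 3
Table: [77, 987, 140, 280, -, 47, -]
Lookup 987: h=0, probe 0,1 → found at 1.

2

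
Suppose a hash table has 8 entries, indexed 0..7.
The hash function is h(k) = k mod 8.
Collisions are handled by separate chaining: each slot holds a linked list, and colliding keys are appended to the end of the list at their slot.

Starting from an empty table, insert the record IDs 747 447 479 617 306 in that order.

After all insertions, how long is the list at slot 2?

747 → bucket 3
447 → bucket 7
479 → bucket 7 (collision)
617 → bucket 1
306 → bucket 2
Final buckets:
0: ∅
1: 617
2: 306
3: 747
4: ∅
5: ∅
6: ∅
7: 447 -> 479

1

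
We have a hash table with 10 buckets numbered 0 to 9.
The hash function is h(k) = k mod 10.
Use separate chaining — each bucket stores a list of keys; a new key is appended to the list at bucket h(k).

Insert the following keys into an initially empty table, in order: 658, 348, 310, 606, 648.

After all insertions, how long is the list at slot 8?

3

Insert 658: h=8, bucket 8 empty → new chain.
Insert 348: h=8, bucket 8 nonempty → append to chain.
Insert 310: h=0, bucket 0 empty → new chain.
Insert 606: h=6, bucket 6 empty → new chain.
Insert 648: h=8, bucket 8 nonempty → append to chain.
Final buckets:
0: 310
1: —
2: —
3: —
4: —
5: —
6: 606
7: —
8: 658 -> 348 -> 648
9: —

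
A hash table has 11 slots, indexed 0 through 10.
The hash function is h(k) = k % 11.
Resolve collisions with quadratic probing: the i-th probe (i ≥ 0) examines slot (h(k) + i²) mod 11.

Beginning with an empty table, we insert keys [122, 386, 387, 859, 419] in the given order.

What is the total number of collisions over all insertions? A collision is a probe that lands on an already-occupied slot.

7

122 hashes to 1; slot 1 is free -> place at 1.
386 hashes to 1; 1 taken -> place at 2.
387 hashes to 2; 2 taken -> place at 3.
859 hashes to 1; 1,2 taken -> place at 5.
419 hashes to 1; 1,2,5 taken -> place at 10.
Table: [-, 122, 386, 387, -, 859, -, -, -, -, 419]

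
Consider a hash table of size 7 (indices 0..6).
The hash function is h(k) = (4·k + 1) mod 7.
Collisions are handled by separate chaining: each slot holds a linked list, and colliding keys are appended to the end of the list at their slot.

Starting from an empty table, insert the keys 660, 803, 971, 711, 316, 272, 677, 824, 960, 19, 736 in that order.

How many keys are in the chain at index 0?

5

Insert 660: h=2, bucket 2 empty -> new chain.
Insert 803: h=0, bucket 0 empty -> new chain.
Insert 971: h=0, bucket 0 nonempty -> append to chain.
Insert 711: h=3, bucket 3 empty -> new chain.
Insert 316: h=5, bucket 5 empty -> new chain.
Insert 272: h=4, bucket 4 empty -> new chain.
Insert 677: h=0, bucket 0 nonempty -> append to chain.
Insert 824: h=0, bucket 0 nonempty -> append to chain.
Insert 960: h=5, bucket 5 nonempty -> append to chain.
Insert 19: h=0, bucket 0 nonempty -> append to chain.
Insert 736: h=5, bucket 5 nonempty -> append to chain.
Final buckets:
0: 803 -> 971 -> 677 -> 824 -> 19
1: .
2: 660
3: 711
4: 272
5: 316 -> 960 -> 736
6: .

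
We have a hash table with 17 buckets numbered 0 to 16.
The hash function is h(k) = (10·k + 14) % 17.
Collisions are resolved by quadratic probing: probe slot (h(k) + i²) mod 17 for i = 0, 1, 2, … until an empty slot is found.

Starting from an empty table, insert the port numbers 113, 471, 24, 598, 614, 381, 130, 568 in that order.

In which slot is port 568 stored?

8

113 hashes to 5; slot 5 is free → place at 5.
471 hashes to 15; slot 15 is free → place at 15.
24 hashes to 16; slot 16 is free → place at 16.
598 hashes to 10; slot 10 is free → place at 10.
614 hashes to 0; slot 0 is free → place at 0.
381 hashes to 16; 16,0 taken → place at 3.
130 hashes to 5; 5 taken → place at 6.
568 hashes to 16; 16,0,3 taken → place at 8.
Table: [614, -, -, 381, -, 113, 130, -, 568, -, 598, -, -, -, -, 471, 24]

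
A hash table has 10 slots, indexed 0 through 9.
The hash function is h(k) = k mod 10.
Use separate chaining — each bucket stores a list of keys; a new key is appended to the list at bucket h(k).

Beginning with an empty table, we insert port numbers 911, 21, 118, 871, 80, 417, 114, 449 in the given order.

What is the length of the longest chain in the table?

3

911 -> bucket 1
21 -> bucket 1 (collision)
118 -> bucket 8
871 -> bucket 1 (collision)
80 -> bucket 0
417 -> bucket 7
114 -> bucket 4
449 -> bucket 9
Final buckets:
0: 80
1: 911 -> 21 -> 871
2: ∅
3: ∅
4: 114
5: ∅
6: ∅
7: 417
8: 118
9: 449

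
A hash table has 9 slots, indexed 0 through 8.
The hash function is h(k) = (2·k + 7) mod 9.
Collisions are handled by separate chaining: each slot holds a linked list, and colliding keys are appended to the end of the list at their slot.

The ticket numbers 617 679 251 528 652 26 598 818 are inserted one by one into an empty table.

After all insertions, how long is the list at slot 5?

3

Insert 617: h=8, bucket 8 empty -> new chain.
Insert 679: h=6, bucket 6 empty -> new chain.
Insert 251: h=5, bucket 5 empty -> new chain.
Insert 528: h=1, bucket 1 empty -> new chain.
Insert 652: h=6, bucket 6 nonempty -> append to chain.
Insert 26: h=5, bucket 5 nonempty -> append to chain.
Insert 598: h=6, bucket 6 nonempty -> append to chain.
Insert 818: h=5, bucket 5 nonempty -> append to chain.
Final buckets:
0: —
1: 528
2: —
3: —
4: —
5: 251 -> 26 -> 818
6: 679 -> 652 -> 598
7: —
8: 617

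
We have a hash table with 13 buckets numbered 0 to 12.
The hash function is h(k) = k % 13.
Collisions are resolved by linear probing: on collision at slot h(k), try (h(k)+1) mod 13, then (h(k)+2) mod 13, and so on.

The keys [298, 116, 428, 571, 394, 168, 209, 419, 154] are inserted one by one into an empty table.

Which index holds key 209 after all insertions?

Insert 298: h=12, slot 12 empty → index 12.
Insert 116: h=12, slot 12 occupied → index 0.
Insert 428: h=12, slots 12,0 occupied → index 1.
Insert 571: h=12, slots 12,0,1 occupied → index 2.
Insert 394: h=4, slot 4 empty → index 4.
Insert 168: h=12, slots 12,0,1,2 occupied → index 3.
Insert 209: h=1, slots 1,2,3,4 occupied → index 5.
Insert 419: h=3, slots 3,4,5 occupied → index 6.
Insert 154: h=11, slot 11 empty → index 11.
Table: [116, 428, 571, 168, 394, 209, 419, _, _, _, _, 154, 298]

5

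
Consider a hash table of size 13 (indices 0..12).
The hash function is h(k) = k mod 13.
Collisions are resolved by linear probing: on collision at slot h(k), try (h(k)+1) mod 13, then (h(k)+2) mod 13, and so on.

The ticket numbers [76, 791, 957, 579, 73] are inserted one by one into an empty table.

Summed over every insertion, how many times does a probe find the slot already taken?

2

76 hashes to 11; slot 11 is free => place at 11.
791 hashes to 11; 11 taken => place at 12.
957 hashes to 8; slot 8 is free => place at 8.
579 hashes to 7; slot 7 is free => place at 7.
73 hashes to 8; 8 taken => place at 9.
Table: [-, -, -, -, -, -, -, 579, 957, 73, -, 76, 791]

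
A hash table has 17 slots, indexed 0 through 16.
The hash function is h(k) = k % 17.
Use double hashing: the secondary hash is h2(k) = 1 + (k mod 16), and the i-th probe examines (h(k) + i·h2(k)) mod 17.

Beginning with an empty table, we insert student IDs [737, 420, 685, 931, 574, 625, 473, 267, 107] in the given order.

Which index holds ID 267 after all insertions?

737: h=6 => slot 6
420: h=12 => slot 12
685: h=5 => slot 5
931: h=13 => slot 13
574: h=13, h2=15, probe 13,11 => slot 11
625: h=13, h2=2, probe 13,15 => slot 15
473: h=14 => slot 14
267: h=12, h2=12, probe 12,7 => slot 7
107: h=5, h2=12, probe 5,0 => slot 0
Table: [107, —, —, —, —, 685, 737, 267, —, —, —, 574, 420, 931, 473, 625, —]

7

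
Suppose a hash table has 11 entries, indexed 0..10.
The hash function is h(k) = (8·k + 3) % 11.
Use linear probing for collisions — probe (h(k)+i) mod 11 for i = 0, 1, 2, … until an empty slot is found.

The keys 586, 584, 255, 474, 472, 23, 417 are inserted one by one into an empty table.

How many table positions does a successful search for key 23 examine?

Insert 586: h=5, slot 5 empty → index 5.
Insert 584: h=0, slot 0 empty → index 0.
Insert 255: h=8, slot 8 empty → index 8.
Insert 474: h=0, slot 0 occupied → index 1.
Insert 472: h=6, slot 6 empty → index 6.
Insert 23: h=0, slots 0,1 occupied → index 2.
Insert 417: h=6, slot 6 occupied → index 7.
Table: [584, 474, 23, -, -, 586, 472, 417, 255, -, -]
Lookup 23: h=0, probe 0,1,2 → found at 2.

3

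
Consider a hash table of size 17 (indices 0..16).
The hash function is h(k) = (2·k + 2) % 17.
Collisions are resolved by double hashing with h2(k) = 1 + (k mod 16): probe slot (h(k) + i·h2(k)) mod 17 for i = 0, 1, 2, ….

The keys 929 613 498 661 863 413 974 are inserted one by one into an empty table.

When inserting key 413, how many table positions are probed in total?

2

929: h=7 -> slot 7
613: h=4 -> slot 4
498: h=12 -> slot 12
661: h=15 -> slot 15
863: h=11 -> slot 11
413: h=12, h2=14, probe 12,9 -> slot 9
974: h=12, h2=15, probe 12,10 -> slot 10
Table: [., ., ., ., 613, ., ., 929, ., 413, 974, 863, 498, ., ., 661, .]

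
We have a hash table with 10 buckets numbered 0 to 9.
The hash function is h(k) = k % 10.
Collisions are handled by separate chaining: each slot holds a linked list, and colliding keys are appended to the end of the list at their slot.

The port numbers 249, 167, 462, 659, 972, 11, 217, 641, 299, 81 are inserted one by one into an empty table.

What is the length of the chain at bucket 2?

249 → bucket 9
167 → bucket 7
462 → bucket 2
659 → bucket 9 (collision)
972 → bucket 2 (collision)
11 → bucket 1
217 → bucket 7 (collision)
641 → bucket 1 (collision)
299 → bucket 9 (collision)
81 → bucket 1 (collision)
Final buckets:
0: .
1: 11 -> 641 -> 81
2: 462 -> 972
3: .
4: .
5: .
6: .
7: 167 -> 217
8: .
9: 249 -> 659 -> 299

2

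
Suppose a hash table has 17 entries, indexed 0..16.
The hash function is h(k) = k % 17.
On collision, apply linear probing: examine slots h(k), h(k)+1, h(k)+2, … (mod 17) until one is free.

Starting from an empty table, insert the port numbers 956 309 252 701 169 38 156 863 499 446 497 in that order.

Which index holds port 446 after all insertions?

9

Insert 956: h=4, slot 4 empty → index 4.
Insert 309: h=3, slot 3 empty → index 3.
Insert 252: h=14, slot 14 empty → index 14.
Insert 701: h=4, slot 4 occupied → index 5.
Insert 169: h=16, slot 16 empty → index 16.
Insert 38: h=4, slots 4,5 occupied → index 6.
Insert 156: h=3, slots 3,4,5,6 occupied → index 7.
Insert 863: h=13, slot 13 empty → index 13.
Insert 499: h=6, slots 6,7 occupied → index 8.
Insert 446: h=4, slots 4,5,6,7,8 occupied → index 9.
Insert 497: h=4, slots 4,5,6,7,8,9 occupied → index 10.
Table: [_, _, _, 309, 956, 701, 38, 156, 499, 446, 497, _, _, 863, 252, _, 169]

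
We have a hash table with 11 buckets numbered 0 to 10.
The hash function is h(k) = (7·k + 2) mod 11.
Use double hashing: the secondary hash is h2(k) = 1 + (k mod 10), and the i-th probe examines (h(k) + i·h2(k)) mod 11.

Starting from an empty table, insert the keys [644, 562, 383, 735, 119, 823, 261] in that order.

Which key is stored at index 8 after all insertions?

Insert 644: h=0, slot 0 empty -> index 0.
Insert 562: h=9, slot 9 empty -> index 9.
Insert 383: h=10, slot 10 empty -> index 10.
Insert 735: h=10, h2=6, slot 10 occupied -> index 5.
Insert 119: h=10, h2=10, slots 10,9 occupied -> index 8.
Insert 823: h=10, h2=4, slot 10 occupied -> index 3.
Insert 261: h=3, h2=2, slots 3,5 occupied -> index 7.
Table: [644, ∅, ∅, 823, ∅, 735, ∅, 261, 119, 562, 383]

119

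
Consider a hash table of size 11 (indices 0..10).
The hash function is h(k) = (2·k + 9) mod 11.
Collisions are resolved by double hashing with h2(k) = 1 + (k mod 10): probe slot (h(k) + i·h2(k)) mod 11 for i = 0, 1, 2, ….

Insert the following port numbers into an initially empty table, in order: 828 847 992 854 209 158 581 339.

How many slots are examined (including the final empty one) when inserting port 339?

3

Insert 828: h=4, slot 4 empty -> index 4.
Insert 847: h=9, slot 9 empty -> index 9.
Insert 992: h=2, slot 2 empty -> index 2.
Insert 854: h=1, slot 1 empty -> index 1.
Insert 209: h=9, h2=10, slot 9 occupied -> index 8.
Insert 158: h=6, slot 6 empty -> index 6.
Insert 581: h=5, slot 5 empty -> index 5.
Insert 339: h=5, h2=10, slots 5,4 occupied -> index 3.
Table: [∅, 854, 992, 339, 828, 581, 158, ∅, 209, 847, ∅]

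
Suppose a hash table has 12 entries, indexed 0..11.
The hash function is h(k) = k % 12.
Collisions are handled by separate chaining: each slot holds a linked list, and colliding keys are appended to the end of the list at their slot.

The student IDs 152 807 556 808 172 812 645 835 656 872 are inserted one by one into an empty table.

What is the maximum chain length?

152 → bucket 8
807 → bucket 3
556 → bucket 4
808 → bucket 4 (collision)
172 → bucket 4 (collision)
812 → bucket 8 (collision)
645 → bucket 9
835 → bucket 7
656 → bucket 8 (collision)
872 → bucket 8 (collision)
Final buckets:
0: .
1: .
2: .
3: 807
4: 556 -> 808 -> 172
5: .
6: .
7: 835
8: 152 -> 812 -> 656 -> 872
9: 645
10: .
11: .

4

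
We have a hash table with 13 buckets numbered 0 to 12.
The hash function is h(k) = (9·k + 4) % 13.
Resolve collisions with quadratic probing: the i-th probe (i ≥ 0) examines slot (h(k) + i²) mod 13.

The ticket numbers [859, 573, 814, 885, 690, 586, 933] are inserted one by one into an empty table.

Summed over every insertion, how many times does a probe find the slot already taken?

859: h=0 -> slot 0
573: h=0, probe 0,1 -> slot 1
814: h=11 -> slot 11
885: h=0, probe 0,1,4 -> slot 4
690: h=0, probe 0,1,4,9 -> slot 9
586: h=0, probe 0,1,4,9,3 -> slot 3
933: h=3, probe 3,4,7 -> slot 7
Table: [859, 573, _, 586, 885, _, _, 933, _, 690, _, 814, _]

12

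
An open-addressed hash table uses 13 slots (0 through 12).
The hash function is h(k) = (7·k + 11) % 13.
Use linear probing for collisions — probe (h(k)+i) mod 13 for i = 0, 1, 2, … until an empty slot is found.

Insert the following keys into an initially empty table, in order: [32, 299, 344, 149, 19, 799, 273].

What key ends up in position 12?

32 hashes to 1; slot 1 is free -> place at 1.
299 hashes to 11; slot 11 is free -> place at 11.
344 hashes to 1; 1 taken -> place at 2.
149 hashes to 1; 1,2 taken -> place at 3.
19 hashes to 1; 1,2,3 taken -> place at 4.
799 hashes to 1; 1,2,3,4 taken -> place at 5.
273 hashes to 11; 11 taken -> place at 12.
Table: [-, 32, 344, 149, 19, 799, -, -, -, -, -, 299, 273]

273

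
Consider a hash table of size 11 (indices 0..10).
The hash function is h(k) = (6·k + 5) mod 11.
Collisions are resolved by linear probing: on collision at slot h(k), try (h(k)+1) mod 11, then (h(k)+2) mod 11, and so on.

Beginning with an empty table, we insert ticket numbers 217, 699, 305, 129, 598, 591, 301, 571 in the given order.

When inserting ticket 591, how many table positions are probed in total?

217 hashes to 9; slot 9 is free -> place at 9.
699 hashes to 8; slot 8 is free -> place at 8.
305 hashes to 9; 9 taken -> place at 10.
129 hashes to 9; 9,10 taken -> place at 0.
598 hashes to 7; slot 7 is free -> place at 7.
591 hashes to 9; 9,10,0 taken -> place at 1.
301 hashes to 7; 7,8,9,10,0,1 taken -> place at 2.
571 hashes to 10; 10,0,1,2 taken -> place at 3.
Table: [129, 591, 301, 571, ., ., ., 598, 699, 217, 305]

4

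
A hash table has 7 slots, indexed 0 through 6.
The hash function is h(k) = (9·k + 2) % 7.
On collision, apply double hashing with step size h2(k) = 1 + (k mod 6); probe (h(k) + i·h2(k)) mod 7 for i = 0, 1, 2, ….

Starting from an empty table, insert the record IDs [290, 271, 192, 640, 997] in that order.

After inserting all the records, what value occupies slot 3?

290 hashes to 1; slot 1 is free → place at 1.
271 hashes to 5; slot 5 is free → place at 5.
192 hashes to 1, h2=1; 1 taken → place at 2.
640 hashes to 1, h2=5; 1 taken → place at 6.
997 hashes to 1, h2=2; 1 taken → place at 3.
Table: [∅, 290, 192, 997, ∅, 271, 640]

997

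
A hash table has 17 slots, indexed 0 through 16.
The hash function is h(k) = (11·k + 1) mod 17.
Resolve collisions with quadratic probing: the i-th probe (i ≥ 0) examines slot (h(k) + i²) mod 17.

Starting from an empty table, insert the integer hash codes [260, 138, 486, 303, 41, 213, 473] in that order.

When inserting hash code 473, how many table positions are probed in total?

2

Insert 260: h=5, slot 5 empty → index 5.
Insert 138: h=6, slot 6 empty → index 6.
Insert 486: h=9, slot 9 empty → index 9.
Insert 303: h=2, slot 2 empty → index 2.
Insert 41: h=10, slot 10 empty → index 10.
Insert 213: h=15, slot 15 empty → index 15.
Insert 473: h=2, slot 2 occupied → index 3.
Table: [∅, ∅, 303, 473, ∅, 260, 138, ∅, ∅, 486, 41, ∅, ∅, ∅, ∅, 213, ∅]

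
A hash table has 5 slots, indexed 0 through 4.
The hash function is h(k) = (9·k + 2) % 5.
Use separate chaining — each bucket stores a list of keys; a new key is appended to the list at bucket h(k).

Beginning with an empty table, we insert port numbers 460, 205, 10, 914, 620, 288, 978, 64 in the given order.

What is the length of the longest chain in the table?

4

Insert 460: h=2, bucket 2 empty → new chain.
Insert 205: h=2, bucket 2 nonempty → append to chain.
Insert 10: h=2, bucket 2 nonempty → append to chain.
Insert 914: h=3, bucket 3 empty → new chain.
Insert 620: h=2, bucket 2 nonempty → append to chain.
Insert 288: h=4, bucket 4 empty → new chain.
Insert 978: h=4, bucket 4 nonempty → append to chain.
Insert 64: h=3, bucket 3 nonempty → append to chain.
Final buckets:
0: ∅
1: ∅
2: 460 -> 205 -> 10 -> 620
3: 914 -> 64
4: 288 -> 978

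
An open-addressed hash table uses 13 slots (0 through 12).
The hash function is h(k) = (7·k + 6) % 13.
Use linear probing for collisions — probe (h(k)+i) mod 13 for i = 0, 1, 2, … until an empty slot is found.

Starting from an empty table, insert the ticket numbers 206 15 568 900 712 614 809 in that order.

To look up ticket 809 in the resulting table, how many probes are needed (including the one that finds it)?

3

206: h=5 -> slot 5
15: h=7 -> slot 7
568: h=4 -> slot 4
900: h=1 -> slot 1
712: h=11 -> slot 11
614: h=1, probe 1,2 -> slot 2
809: h=1, probe 1,2,3 -> slot 3
Table: [-, 900, 614, 809, 568, 206, -, 15, -, -, -, 712, -]
Lookup 809: h=1, probe 1,2,3 → found at 3.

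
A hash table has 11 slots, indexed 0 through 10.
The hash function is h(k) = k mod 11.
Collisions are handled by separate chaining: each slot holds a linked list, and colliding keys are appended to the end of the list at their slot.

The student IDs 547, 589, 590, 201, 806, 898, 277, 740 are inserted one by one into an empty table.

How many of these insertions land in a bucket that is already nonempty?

3

Insert 547: h=8, bucket 8 empty → new chain.
Insert 589: h=6, bucket 6 empty → new chain.
Insert 590: h=7, bucket 7 empty → new chain.
Insert 201: h=3, bucket 3 empty → new chain.
Insert 806: h=3, bucket 3 nonempty → append to chain.
Insert 898: h=7, bucket 7 nonempty → append to chain.
Insert 277: h=2, bucket 2 empty → new chain.
Insert 740: h=3, bucket 3 nonempty → append to chain.
Final buckets:
0: -
1: -
2: 277
3: 201 -> 806 -> 740
4: -
5: -
6: 589
7: 590 -> 898
8: 547
9: -
10: -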